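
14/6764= 7/3382= 0.00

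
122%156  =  122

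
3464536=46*75316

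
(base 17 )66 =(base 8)154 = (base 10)108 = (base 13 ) 84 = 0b1101100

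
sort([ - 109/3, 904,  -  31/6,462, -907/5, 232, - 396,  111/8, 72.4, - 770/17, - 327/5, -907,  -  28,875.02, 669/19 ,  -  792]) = [ - 907, - 792 , - 396, - 907/5,-327/5 ,-770/17, -109/3, -28, - 31/6 , 111/8,669/19,72.4,232, 462, 875.02,904 ] 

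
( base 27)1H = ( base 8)54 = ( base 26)1i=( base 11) 40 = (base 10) 44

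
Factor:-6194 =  -2^1*19^1*163^1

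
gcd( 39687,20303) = 1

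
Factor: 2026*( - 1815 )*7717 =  - 28376875230 = - 2^1*3^1*5^1*11^2  *  1013^1*7717^1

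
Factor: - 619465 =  - 5^1*7^1*11^1* 1609^1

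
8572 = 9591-1019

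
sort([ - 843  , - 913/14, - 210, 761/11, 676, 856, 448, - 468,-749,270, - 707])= [ - 843 , - 749, - 707, - 468, - 210, - 913/14,761/11,270, 448, 676,856] 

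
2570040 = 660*3894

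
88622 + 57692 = 146314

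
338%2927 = 338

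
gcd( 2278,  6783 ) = 17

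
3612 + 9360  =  12972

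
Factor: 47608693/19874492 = 2^( - 2)*11^ ( - 2) * 59^1*109^1 * 673^1*3733^( - 1)= 4328063/1806772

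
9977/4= 2494 + 1/4 = 2494.25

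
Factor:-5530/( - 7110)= 7/9 = 3^(-2) * 7^1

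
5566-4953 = 613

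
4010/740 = 401/74 = 5.42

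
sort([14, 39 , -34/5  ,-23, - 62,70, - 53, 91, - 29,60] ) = [ - 62,-53, - 29,-23, - 34/5 , 14, 39, 60,70, 91 ]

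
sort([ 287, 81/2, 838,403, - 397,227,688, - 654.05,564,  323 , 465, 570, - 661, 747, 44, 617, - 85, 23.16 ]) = [ - 661, - 654.05,  -  397 ,- 85, 23.16, 81/2, 44,227,287,323, 403,465,564, 570, 617, 688, 747, 838] 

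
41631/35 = 41631/35 = 1189.46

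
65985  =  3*21995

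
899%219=23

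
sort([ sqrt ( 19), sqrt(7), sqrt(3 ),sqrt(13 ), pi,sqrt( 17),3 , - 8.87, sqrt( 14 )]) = [- 8.87,sqrt( 3 ),sqrt( 7 ) , 3,  pi, sqrt(13 ), sqrt( 14 ), sqrt( 17), sqrt(19) ] 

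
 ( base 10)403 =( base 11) 337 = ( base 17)16C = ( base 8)623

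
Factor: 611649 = 3^2*67961^1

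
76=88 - 12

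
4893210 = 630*7767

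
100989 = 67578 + 33411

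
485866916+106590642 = 592457558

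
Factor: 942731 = 227^1*4153^1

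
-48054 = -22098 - 25956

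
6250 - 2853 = 3397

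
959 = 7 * 137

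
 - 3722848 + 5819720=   2096872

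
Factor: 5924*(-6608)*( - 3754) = 146953303168 = 2^7*7^1*59^1*1481^1 * 1877^1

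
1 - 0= 1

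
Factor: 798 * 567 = 2^1*3^5*7^2*19^1 = 452466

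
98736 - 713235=-614499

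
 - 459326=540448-999774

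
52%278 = 52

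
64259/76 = 64259/76 =845.51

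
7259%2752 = 1755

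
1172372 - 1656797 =  -  484425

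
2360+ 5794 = 8154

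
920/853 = 920/853 = 1.08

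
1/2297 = 1/2297 = 0.00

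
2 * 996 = 1992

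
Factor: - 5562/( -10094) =3^3*7^( - 2) =27/49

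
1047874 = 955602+92272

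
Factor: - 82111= -157^1 * 523^1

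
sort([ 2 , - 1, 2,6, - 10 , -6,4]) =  [ -10, - 6, - 1,2, 2, 4, 6]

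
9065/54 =9065/54  =  167.87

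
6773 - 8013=-1240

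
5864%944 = 200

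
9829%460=169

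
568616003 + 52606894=621222897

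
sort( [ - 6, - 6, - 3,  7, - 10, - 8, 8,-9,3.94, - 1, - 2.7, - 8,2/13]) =[ - 10, - 9, - 8, - 8, - 6, - 6 , - 3,-2.7, - 1,2/13 , 3.94,7, 8] 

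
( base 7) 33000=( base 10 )8232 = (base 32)818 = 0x2028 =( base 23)fcl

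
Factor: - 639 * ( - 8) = 2^3*3^2*71^1 = 5112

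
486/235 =2+16/235= 2.07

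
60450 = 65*930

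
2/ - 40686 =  - 1/20343 = - 0.00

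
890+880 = 1770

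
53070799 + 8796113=61866912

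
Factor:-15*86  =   - 1290 = - 2^1 * 3^1*5^1  *  43^1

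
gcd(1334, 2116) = 46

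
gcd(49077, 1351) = 7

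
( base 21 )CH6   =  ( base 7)22326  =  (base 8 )13027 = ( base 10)5655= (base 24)9jf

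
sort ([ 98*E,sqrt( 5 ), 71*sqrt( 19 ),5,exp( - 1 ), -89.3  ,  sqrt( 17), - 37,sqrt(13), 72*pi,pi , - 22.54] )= [ - 89.3, - 37, - 22.54,exp( - 1 ),sqrt( 5), pi,sqrt( 13),sqrt( 17) , 5, 72*pi, 98*E, 71*sqrt( 19 )]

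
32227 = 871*37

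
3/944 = 3/944= 0.00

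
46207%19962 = 6283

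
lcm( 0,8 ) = 0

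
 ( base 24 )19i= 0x32A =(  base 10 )810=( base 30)R0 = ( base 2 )1100101010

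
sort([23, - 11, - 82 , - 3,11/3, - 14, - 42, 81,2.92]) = [ - 82, - 42, - 14, - 11, - 3, 2.92, 11/3,  23, 81]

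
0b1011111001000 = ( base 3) 22100111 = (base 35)4xx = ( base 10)6088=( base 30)6ms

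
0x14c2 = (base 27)77m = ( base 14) 1d18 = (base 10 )5314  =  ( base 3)21021211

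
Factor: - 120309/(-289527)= 337/811 = 337^1*811^ ( - 1) 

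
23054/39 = 591 + 5/39= 591.13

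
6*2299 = 13794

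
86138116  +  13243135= 99381251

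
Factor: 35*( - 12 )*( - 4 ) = 2^4*3^1*5^1*7^1 = 1680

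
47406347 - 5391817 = 42014530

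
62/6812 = 31/3406 = 0.01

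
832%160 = 32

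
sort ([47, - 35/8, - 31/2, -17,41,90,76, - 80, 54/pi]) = [-80, - 17 ,-31/2, - 35/8,54/pi, 41, 47,76,90]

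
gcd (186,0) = 186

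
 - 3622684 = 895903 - 4518587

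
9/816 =3/272 = 0.01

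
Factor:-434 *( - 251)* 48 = 2^5*3^1*7^1*31^1 * 251^1 = 5228832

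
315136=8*39392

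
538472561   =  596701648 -58229087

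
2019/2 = 2019/2 =1009.50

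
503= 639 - 136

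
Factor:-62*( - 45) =2790 = 2^1*3^2*5^1 * 31^1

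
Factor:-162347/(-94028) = 2^( - 2)*11^ (  -  1 ) * 31^1*2137^( - 1)*5237^1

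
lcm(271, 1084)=1084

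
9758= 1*9758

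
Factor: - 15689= - 29^1*541^1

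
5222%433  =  26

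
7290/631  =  7290/631 = 11.55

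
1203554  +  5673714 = 6877268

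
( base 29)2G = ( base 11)68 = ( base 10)74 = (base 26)2M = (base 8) 112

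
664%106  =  28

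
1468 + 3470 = 4938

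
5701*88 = 501688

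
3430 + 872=4302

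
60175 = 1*60175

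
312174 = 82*3807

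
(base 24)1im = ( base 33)V7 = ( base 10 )1030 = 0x406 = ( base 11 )857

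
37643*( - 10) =-376430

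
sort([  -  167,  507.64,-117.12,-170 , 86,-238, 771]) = [ - 238, - 170, -167 ,-117.12,86,507.64,771]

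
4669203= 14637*319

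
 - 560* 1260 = -705600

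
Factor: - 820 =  - 2^2*5^1*41^1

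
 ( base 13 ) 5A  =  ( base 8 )113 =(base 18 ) 43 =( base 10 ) 75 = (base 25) 30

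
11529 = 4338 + 7191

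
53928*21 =1132488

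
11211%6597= 4614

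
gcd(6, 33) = 3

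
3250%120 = 10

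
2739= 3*913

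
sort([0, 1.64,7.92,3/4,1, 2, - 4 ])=[ - 4, 0,3/4, 1, 1.64, 2, 7.92]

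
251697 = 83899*3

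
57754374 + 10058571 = 67812945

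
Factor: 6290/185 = 34 = 2^1* 17^1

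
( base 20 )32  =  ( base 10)62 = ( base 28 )26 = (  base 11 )57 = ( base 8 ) 76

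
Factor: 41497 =17^1*2441^1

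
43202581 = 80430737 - 37228156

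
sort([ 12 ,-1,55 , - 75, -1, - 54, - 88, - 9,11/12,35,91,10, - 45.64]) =[ - 88, - 75,-54, - 45.64, - 9, - 1, - 1, 11/12,10, 12, 35, 55,91]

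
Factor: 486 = 2^1*3^5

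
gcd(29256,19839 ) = 3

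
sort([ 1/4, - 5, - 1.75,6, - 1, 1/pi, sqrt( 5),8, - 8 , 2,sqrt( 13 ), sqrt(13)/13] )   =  [-8, - 5, - 1.75, - 1,1/4,sqrt(13)/13, 1/pi , 2,sqrt( 5),sqrt(13 ),6, 8]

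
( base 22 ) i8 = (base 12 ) 298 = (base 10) 404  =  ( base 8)624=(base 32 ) ck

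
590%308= 282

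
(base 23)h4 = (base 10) 395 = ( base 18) 13H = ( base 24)gb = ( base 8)613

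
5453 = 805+4648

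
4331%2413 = 1918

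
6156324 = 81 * 76004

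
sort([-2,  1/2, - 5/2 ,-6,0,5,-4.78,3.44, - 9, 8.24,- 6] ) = [ - 9, - 6,-6, - 4.78,-5/2 ,  -  2,0, 1/2, 3.44, 5,8.24] 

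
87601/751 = 116+485/751 =116.65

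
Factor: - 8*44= -2^5*11^1= - 352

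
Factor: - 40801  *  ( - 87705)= 3578451705 =3^2 * 5^1*1949^1*40801^1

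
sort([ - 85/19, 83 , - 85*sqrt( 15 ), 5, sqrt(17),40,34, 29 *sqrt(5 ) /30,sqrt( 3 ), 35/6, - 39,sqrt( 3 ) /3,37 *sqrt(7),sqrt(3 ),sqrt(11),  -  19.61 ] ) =[ - 85*sqrt( 15),  -  39, - 19.61,  -  85/19, sqrt( 3 ) /3,sqrt(3),sqrt(3), 29*sqrt(5)/30  ,  sqrt(11),sqrt( 17),5,35/6,34 , 40, 83,  37*sqrt(7 )]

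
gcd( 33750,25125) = 375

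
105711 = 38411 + 67300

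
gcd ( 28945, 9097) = 827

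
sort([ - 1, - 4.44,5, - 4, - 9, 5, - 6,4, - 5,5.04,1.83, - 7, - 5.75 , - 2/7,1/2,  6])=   [ - 9, - 7, - 6, - 5.75 , - 5, - 4.44, - 4,-1,-2/7,1/2, 1.83, 4,5, 5 , 5.04, 6] 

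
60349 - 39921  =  20428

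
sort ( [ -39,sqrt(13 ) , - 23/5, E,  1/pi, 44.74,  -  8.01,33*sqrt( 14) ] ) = [ - 39, - 8.01,-23/5, 1/pi,E,  sqrt(13),44.74,  33 * sqrt( 14 )]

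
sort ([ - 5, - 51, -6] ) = [ - 51, - 6, - 5]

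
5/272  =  5/272 = 0.02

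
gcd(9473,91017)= 1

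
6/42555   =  2/14185 = 0.00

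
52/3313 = 52/3313 = 0.02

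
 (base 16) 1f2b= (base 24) DKB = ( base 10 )7979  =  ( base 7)32156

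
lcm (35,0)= 0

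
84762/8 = 10595 + 1/4 =10595.25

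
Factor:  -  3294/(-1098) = 3^1  =  3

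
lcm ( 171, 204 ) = 11628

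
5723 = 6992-1269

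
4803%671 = 106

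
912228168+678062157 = 1590290325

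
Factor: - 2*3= - 6=- 2^1 * 3^1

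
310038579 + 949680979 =1259719558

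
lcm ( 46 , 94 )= 2162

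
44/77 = 4/7 = 0.57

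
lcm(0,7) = 0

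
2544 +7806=10350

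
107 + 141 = 248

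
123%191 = 123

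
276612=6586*42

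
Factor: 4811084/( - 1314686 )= -2405542/657343 = - 2^1*19^ ( - 1 )*29^( - 1)*1193^( - 1)*1202771^1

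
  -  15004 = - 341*44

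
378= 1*378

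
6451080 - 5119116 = 1331964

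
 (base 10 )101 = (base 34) 2X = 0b1100101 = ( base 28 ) 3h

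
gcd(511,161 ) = 7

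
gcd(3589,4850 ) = 97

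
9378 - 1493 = 7885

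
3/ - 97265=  - 3/97265 = - 0.00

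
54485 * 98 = 5339530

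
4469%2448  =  2021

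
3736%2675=1061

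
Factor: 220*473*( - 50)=-5203000 = - 2^3 * 5^3 * 11^2*43^1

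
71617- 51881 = 19736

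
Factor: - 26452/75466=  - 2^1*17^1 * 97^(-1)  =  - 34/97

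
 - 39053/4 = -9764 + 3/4 = - 9763.25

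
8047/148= 8047/148 = 54.37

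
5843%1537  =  1232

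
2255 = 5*451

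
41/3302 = 41/3302=0.01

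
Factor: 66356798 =2^1  *89^1*101^1*3691^1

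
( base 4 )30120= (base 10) 792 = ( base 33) O0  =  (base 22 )1e0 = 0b1100011000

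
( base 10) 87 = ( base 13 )69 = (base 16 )57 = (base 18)4F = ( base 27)36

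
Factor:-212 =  -2^2*53^1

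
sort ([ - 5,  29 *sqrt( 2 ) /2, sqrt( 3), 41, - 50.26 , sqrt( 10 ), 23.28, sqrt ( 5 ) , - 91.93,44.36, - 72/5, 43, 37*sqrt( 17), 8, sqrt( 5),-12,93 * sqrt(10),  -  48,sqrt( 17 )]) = [ - 91.93, - 50.26, - 48,  -  72/5,-12, - 5,sqrt ( 3), sqrt ( 5 ), sqrt(5 ),sqrt (10 ),sqrt( 17), 8, 29*sqrt (2) /2, 23.28, 41, 43,44.36, 37*sqrt( 17) , 93 * sqrt( 10)]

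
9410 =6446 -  - 2964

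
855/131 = 855/131 = 6.53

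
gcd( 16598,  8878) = 386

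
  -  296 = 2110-2406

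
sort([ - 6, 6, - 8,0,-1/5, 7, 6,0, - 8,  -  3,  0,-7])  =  [  -  8, - 8, - 7,  -  6 ,- 3,-1/5, 0, 0, 0,6, 6, 7]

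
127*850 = 107950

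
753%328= 97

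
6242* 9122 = 56939524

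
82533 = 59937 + 22596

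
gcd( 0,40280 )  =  40280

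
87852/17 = 87852/17 = 5167.76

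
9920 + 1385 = 11305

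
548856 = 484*1134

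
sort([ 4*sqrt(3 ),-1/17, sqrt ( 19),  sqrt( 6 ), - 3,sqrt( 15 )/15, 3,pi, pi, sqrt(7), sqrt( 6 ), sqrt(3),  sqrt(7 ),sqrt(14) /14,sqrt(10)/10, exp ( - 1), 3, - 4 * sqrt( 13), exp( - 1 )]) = [ - 4* sqrt(13), - 3, - 1/17, sqrt( 15) /15, sqrt( 14 ) /14, sqrt(10) /10,exp(-1 ) , exp ( - 1), sqrt(3 ), sqrt (6), sqrt(6 ), sqrt( 7 ), sqrt( 7), 3,3,pi,pi, sqrt(19),4*sqrt(3 )] 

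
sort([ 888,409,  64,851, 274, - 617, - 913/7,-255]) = [  -  617, - 255, - 913/7, 64,274, 409,851,888 ] 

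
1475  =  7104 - 5629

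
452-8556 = -8104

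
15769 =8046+7723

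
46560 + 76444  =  123004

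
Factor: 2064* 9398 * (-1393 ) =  - 2^5*3^1 * 7^1*37^1*43^1  *  127^1*199^1 = -27020678496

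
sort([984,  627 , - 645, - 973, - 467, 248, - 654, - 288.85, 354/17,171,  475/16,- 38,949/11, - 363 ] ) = [ - 973,- 654, - 645 , - 467, - 363, - 288.85, - 38, 354/17, 475/16,  949/11 , 171, 248,627, 984]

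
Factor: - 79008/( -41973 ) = 2^5*17^ ( - 1) = 32/17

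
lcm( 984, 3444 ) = 6888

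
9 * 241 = 2169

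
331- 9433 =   -  9102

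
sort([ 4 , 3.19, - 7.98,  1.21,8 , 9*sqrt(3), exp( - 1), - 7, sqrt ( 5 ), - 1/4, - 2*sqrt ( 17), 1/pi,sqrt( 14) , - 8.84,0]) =[ - 8.84, - 2*sqrt( 17) , - 7.98, - 7,-1/4,0,1/pi,  exp( - 1),1.21 , sqrt(5),  3.19, sqrt(14),4 , 8, 9*sqrt( 3)]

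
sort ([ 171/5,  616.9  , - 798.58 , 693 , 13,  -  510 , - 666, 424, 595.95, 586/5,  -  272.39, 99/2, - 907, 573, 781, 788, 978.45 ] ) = [-907, - 798.58,-666,-510, - 272.39, 13, 171/5, 99/2, 586/5, 424, 573, 595.95,616.9, 693, 781  ,  788,978.45 ] 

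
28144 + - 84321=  - 56177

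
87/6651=29/2217 = 0.01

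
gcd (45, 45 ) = 45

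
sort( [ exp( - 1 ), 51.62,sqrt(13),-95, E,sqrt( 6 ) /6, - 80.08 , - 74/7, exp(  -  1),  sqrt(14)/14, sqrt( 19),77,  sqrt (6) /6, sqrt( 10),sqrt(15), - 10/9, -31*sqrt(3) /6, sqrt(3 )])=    [ - 95,-80.08, -74/7,-31*sqrt(3 )/6, - 10/9,  sqrt(14 ) /14 , exp( - 1),exp(  -  1),sqrt(6)/6, sqrt(6)/6 , sqrt ( 3),E , sqrt(10), sqrt( 13)  ,  sqrt(15 ),sqrt( 19 ),51.62,77 ]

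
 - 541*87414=- 47290974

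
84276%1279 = 1141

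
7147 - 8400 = -1253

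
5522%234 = 140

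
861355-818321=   43034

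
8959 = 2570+6389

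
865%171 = 10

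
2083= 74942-72859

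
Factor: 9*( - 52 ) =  - 2^2 * 3^2 *13^1= - 468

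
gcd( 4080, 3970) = 10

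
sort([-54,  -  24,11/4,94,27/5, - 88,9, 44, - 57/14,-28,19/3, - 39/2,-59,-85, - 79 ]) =[ - 88, - 85, - 79, - 59,  -  54, - 28,  -  24, - 39/2, - 57/14, 11/4, 27/5,  19/3, 9,44 , 94] 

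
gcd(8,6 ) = 2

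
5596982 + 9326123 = 14923105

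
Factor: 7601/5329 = 11^1*73^( - 2)*691^1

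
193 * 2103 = 405879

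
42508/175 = 242 + 158/175 = 242.90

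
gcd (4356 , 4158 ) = 198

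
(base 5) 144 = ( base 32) 1h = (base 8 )61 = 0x31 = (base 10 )49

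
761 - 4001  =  -3240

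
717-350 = 367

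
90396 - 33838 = 56558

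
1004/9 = 111 + 5/9 = 111.56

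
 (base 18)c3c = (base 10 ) 3954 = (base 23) 7AL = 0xF72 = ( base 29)4KA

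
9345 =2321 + 7024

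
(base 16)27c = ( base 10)636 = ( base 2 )1001111100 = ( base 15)2c6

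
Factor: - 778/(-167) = 2^1*167^(-1) *389^1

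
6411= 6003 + 408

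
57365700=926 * 61950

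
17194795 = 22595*761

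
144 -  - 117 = 261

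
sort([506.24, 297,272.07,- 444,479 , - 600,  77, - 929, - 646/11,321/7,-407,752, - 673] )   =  [  -  929 , - 673,  -  600 , - 444, - 407, - 646/11,321/7,77,272.07,297,479 , 506.24,752]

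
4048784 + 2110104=6158888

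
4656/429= 1552/143 = 10.85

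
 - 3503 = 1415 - 4918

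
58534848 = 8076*7248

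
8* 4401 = 35208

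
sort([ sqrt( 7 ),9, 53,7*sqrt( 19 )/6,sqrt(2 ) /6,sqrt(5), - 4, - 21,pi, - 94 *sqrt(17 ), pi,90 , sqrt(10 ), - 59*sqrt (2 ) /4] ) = [-94*sqrt( 17), - 21,-59*sqrt(2 ) /4,  -  4,sqrt(2)/6 , sqrt(5),sqrt(7), pi,pi,sqrt(10),7 *sqrt(19)/6, 9,53,90] 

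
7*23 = 161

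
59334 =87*682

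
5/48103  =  5/48103 = 0.00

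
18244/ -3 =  - 6082  +  2/3 = -  6081.33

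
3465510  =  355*9762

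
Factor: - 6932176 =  - 2^4*433261^1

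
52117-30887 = 21230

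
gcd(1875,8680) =5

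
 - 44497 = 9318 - 53815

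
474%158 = 0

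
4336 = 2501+1835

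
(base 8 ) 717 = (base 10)463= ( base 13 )298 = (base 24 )J7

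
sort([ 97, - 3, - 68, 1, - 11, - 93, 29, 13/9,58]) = [ - 93,-68,- 11,-3 , 1, 13/9 , 29,58, 97]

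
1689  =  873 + 816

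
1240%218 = 150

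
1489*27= 40203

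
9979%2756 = 1711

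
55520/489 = 113 + 263/489 = 113.54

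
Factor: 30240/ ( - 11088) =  - 2^1*3^1*5^1*11^( - 1)=- 30/11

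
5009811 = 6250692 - 1240881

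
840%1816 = 840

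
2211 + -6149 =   -  3938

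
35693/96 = 35693/96 = 371.80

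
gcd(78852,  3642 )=6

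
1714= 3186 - 1472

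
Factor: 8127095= 5^1*1625419^1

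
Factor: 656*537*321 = 2^4*3^2*41^1*107^1 * 179^1 = 113079312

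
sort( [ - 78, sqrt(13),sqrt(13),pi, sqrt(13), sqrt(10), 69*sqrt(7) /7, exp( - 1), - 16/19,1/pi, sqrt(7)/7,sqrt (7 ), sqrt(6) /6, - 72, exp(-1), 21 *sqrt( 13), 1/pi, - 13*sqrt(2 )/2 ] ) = [ - 78, - 72 , -13 * sqrt(2) /2, - 16/19,  1/pi, 1/pi, exp( - 1 ), exp( - 1), sqrt( 7)/7,sqrt( 6) /6, sqrt (7), pi,  sqrt (10 ), sqrt( 13), sqrt(  13), sqrt(13 ), 69*sqrt(7 )/7, 21*sqrt( 13)]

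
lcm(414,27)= 1242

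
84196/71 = 1185  +  61/71 = 1185.86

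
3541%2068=1473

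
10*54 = 540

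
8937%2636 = 1029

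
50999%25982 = 25017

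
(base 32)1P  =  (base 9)63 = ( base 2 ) 111001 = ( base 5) 212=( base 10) 57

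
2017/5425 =2017/5425 = 0.37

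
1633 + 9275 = 10908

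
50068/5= 50068/5 =10013.60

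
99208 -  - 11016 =110224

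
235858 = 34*6937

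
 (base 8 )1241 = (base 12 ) 481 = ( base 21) 1b1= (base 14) 361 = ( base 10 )673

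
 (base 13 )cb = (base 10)167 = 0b10100111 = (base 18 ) 95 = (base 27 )65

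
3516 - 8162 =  - 4646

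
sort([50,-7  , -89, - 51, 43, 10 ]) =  [-89,-51, - 7,10, 43, 50]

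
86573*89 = 7704997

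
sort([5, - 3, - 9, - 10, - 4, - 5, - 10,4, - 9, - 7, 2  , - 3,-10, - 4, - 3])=[ - 10, - 10, - 10, - 9, - 9, - 7 , - 5 , - 4 , - 4, - 3, - 3,-3,2,4,5]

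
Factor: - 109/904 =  - 2^( - 3)*109^1*113^(  -  1)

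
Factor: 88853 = 88853^1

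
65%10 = 5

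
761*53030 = 40355830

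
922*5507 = 5077454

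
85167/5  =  17033 + 2/5 = 17033.40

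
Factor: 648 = 2^3 * 3^4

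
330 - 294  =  36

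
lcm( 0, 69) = 0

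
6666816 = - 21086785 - -27753601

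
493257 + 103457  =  596714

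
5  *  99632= 498160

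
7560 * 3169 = 23957640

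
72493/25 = 72493/25 = 2899.72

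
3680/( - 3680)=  - 1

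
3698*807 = 2984286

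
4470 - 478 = 3992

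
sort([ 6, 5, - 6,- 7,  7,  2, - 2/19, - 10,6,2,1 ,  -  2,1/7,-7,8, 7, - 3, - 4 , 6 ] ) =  [ - 10, - 7, - 7, - 6, - 4, - 3, - 2, - 2/19, 1/7,1, 2,2,5 , 6, 6,  6, 7, 7, 8] 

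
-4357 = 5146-9503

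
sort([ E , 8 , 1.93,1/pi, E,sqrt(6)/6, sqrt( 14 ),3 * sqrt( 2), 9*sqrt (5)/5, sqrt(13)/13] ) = [ sqrt ( 13 )/13,1/pi,sqrt (6)/6, 1.93,E, E,sqrt(14), 9*sqrt( 5) /5,3 * sqrt( 2),8]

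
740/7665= 148/1533 = 0.10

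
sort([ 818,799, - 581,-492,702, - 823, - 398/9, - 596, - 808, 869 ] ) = [ - 823, - 808, - 596,-581, - 492, - 398/9,  702,  799,818,869]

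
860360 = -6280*(- 137)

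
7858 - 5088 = 2770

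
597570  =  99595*6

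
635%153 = 23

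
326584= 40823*8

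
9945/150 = 663/10= 66.30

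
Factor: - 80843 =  - 7^1*11549^1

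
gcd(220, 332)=4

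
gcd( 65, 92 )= 1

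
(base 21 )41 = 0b1010101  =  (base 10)85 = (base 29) 2R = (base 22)3j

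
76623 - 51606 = 25017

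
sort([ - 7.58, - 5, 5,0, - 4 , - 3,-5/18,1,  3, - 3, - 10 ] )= [ - 10, - 7.58, - 5 , - 4, - 3, - 3,-5/18 , 0,1,3,5] 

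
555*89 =49395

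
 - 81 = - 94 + 13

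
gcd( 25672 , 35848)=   8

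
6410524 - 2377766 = 4032758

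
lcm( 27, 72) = 216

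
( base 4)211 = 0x25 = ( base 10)37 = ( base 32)15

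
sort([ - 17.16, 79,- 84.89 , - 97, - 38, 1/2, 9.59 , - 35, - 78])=[-97,-84.89, - 78, - 38, - 35, - 17.16, 1/2,9.59, 79 ] 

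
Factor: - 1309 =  - 7^1 * 11^1 * 17^1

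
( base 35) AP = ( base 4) 11313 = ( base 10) 375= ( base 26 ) eb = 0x177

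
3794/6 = 632 + 1/3 = 632.33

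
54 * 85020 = 4591080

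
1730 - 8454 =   -  6724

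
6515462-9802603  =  -3287141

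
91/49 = 1 + 6/7 = 1.86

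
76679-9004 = 67675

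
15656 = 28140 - 12484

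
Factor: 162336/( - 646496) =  - 57/227 = -3^1*19^1*227^( - 1) 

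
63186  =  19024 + 44162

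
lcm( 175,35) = 175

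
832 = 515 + 317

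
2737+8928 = 11665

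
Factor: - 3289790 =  - 2^1*5^1*7^1*46997^1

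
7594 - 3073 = 4521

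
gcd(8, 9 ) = 1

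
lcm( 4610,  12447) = 124470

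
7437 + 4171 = 11608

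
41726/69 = 41726/69 = 604.72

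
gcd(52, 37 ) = 1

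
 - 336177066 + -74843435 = -411020501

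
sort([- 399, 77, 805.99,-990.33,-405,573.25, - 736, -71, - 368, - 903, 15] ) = [ - 990.33, - 903,  -  736, - 405, -399, - 368,  -  71,15,77, 573.25 , 805.99 ]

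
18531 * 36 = 667116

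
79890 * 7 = 559230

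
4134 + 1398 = 5532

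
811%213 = 172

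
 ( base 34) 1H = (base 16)33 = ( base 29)1M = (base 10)51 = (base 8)63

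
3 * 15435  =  46305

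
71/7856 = 71/7856 = 0.01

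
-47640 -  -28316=-19324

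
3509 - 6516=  - 3007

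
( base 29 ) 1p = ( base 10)54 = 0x36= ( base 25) 24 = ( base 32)1M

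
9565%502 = 27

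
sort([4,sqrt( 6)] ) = [ sqrt( 6),4]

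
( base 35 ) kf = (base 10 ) 715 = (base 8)1313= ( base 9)874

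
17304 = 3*5768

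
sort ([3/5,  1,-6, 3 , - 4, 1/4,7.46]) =[ -6 , - 4, 1/4, 3/5,1,3 , 7.46] 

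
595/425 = 1 + 2/5 = 1.40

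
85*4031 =342635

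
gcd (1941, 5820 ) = 3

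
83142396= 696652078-613509682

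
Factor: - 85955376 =  -  2^4*3^1 * 13^1 * 139^1*991^1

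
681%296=89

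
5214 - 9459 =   -  4245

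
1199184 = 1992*602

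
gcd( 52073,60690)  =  7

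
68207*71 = 4842697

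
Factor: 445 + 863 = 1308 =2^2*3^1*109^1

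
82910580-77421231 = 5489349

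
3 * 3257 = 9771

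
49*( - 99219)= - 4861731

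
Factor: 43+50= 93 = 3^1*31^1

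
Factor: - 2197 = - 13^3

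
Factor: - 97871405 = -5^1 * 151^1 * 129631^1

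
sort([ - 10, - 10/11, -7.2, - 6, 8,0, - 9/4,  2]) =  [  -  10, - 7.2,-6,-9/4, - 10/11, 0,  2, 8 ] 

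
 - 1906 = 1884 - 3790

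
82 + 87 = 169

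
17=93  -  76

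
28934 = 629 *46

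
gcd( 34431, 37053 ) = 69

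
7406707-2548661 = 4858046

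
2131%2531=2131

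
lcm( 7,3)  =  21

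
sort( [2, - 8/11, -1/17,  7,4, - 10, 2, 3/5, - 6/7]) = [-10, - 6/7, - 8/11,  -  1/17, 3/5, 2, 2,4,7 ]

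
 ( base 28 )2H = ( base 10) 73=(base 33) 27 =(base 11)67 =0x49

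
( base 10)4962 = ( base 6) 34550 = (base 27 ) 6LL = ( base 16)1362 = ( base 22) A5C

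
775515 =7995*97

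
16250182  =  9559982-  -  6690200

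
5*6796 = 33980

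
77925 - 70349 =7576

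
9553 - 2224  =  7329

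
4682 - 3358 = 1324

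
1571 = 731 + 840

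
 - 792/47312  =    -  99/5914 = -0.02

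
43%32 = 11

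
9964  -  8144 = 1820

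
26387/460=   57 + 167/460 = 57.36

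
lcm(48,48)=48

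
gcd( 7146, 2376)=18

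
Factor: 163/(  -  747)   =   - 3^( - 2 )*83^( - 1)*163^1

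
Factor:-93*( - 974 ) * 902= 81704964= 2^2*3^1*11^1*31^1*41^1*487^1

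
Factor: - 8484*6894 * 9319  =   -545056158024 = - 2^3*3^3 * 7^1*101^1*383^1  *9319^1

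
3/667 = 3/667=0.00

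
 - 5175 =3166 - 8341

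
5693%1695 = 608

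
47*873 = 41031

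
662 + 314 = 976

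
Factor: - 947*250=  - 2^1*5^3 * 947^1 = - 236750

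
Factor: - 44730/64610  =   - 9/13  =  - 3^2 * 13^( - 1)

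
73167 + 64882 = 138049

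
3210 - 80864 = -77654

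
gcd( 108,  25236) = 36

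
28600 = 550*52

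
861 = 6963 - 6102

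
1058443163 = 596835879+461607284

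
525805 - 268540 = 257265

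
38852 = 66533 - 27681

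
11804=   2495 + 9309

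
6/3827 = 6/3827 =0.00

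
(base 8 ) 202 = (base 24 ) 5A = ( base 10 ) 130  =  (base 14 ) 94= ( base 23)5f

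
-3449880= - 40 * 86247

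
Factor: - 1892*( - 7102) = 13436984= 2^3*11^1*43^1*53^1*67^1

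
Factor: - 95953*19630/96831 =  - 1883557390/96831=- 2^1*3^(- 2)*5^1*7^(-1)*11^2*13^2*29^( - 1) * 53^( -1)*61^1*151^1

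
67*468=31356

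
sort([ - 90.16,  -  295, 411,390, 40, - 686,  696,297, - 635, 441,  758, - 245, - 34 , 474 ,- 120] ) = [ -686,  -  635,-295, - 245,  -  120, - 90.16,- 34, 40, 297, 390 , 411 , 441, 474, 696, 758 ] 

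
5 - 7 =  - 2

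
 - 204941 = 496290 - 701231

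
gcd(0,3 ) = 3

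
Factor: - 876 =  - 2^2*3^1 * 73^1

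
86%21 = 2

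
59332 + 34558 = 93890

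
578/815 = 578/815 = 0.71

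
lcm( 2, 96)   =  96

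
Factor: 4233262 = 2^1*11^1 * 193^1* 997^1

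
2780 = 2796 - 16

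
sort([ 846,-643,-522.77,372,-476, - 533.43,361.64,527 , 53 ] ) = [- 643, - 533.43, - 522.77,-476, 53  ,  361.64 , 372,527,  846 ] 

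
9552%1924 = 1856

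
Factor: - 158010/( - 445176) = 2^(-2)*3^( - 4)*5^1*23^1 = 115/324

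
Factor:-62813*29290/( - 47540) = 183979277/4754 = 2^ (-1)*23^1*29^1*101^1*2377^( - 1)*2731^1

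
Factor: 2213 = 2213^1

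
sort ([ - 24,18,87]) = [ - 24,18,87 ] 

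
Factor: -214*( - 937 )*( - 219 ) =  -  43913442 = - 2^1*3^1 * 73^1*107^1*937^1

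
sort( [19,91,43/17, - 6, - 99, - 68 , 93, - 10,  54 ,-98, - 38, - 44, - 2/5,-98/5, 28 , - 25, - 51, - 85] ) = [-99 , - 98,-85,  -  68 , - 51, - 44, - 38, - 25, - 98/5 , - 10,-6, - 2/5, 43/17,19,28,54,91, 93]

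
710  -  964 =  - 254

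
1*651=651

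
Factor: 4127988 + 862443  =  3^1*1663477^1 = 4990431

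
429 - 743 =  - 314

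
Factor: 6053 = 6053^1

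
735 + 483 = 1218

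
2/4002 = 1/2001=   0.00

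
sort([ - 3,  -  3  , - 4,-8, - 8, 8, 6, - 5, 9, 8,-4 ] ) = [-8,-8, - 5,-4,-4, - 3,-3,6,8, 8,9 ]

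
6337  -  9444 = -3107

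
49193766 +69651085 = 118844851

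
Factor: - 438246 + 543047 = 104801^1 = 104801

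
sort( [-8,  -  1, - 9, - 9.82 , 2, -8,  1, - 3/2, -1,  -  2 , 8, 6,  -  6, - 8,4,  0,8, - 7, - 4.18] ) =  [ - 9.82, - 9, -8, - 8, - 8, - 7, - 6, - 4.18, - 2  , - 3/2, -1,-1  ,  0,1, 2 , 4 , 6, 8, 8]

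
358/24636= 179/12318 = 0.01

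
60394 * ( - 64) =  -3865216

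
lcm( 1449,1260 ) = 28980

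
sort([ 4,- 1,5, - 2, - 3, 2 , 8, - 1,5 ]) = [ - 3, - 2, - 1 ,  -  1,2,  4,5,5,8]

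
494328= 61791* 8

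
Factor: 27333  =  3^2 * 3037^1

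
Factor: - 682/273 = - 2^1 * 3^( - 1)*7^( - 1 )*11^1*13^( - 1) * 31^1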